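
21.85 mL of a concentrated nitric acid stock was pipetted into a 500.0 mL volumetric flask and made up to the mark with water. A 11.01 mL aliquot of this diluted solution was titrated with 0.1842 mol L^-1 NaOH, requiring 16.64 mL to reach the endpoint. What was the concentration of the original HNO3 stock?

6.37 M

n(NaOH) = 0.1842 x 0.01664 = 0.003065 mol.
n(HNO3) in the aliquot = 0.003065 mol.
[diluted HNO3] = 0.003065 / 0.01101 = 0.2784 M.
Dilution factor = 500.0/21.85 = 22.88, so [stock] = 0.2784 x 22.88 = 6.37 M.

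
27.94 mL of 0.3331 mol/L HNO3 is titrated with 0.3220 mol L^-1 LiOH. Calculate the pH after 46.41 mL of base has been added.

n(acid) = 0.3331 x 0.02794 = 0.009307 mol; n(LiOH) added = 0.3220 x 0.04641 = 0.01494 mol.
Base is in excess by 0.01494 - 0.009307 = 0.005637 mol in a total volume of 0.07435 L.
[OH^-] = 0.005637/0.07435 = 0.07582 M, so pOH = 1.12 and pH = 14.00 - 1.12 = 12.88.

12.88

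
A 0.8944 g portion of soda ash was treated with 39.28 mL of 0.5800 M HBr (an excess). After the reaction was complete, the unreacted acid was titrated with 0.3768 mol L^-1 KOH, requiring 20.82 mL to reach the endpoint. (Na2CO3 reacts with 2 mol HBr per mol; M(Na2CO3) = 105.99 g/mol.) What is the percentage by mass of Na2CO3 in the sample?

88.5%

Total n(HBr) added = 0.5800 x 0.03928 = 0.02278 mol.
n(KOH) used = 0.3768 x 0.02082 = 0.007845 mol, which equals the excess n(HBr).
So n(HBr) consumed by the sample = 0.02278 - 0.007845 = 0.01494 mol.
n(Na2CO3) = 0.01494 / 2 = 0.007469 mol.
mass Na2CO3 = 0.007469 x 105.99 = 0.7916 g, so %Na2CO3 = 0.7916/0.8944 x 100 = 88.5%.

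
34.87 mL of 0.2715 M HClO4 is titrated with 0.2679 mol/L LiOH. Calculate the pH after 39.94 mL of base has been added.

12.22

n(acid) = 0.2715 x 0.03487 = 0.009467 mol; n(LiOH) added = 0.2679 x 0.03994 = 0.01070 mol.
Base is in excess by 0.01070 - 0.009467 = 0.001233 mol in a total volume of 0.07481 L.
[OH^-] = 0.001233/0.07481 = 0.01648 M, so pOH = 1.78 and pH = 14.00 - 1.78 = 12.22.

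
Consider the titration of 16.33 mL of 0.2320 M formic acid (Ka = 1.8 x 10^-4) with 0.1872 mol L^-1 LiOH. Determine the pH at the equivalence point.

8.38

n(HCOOH) = 0.2320 x 0.01633 = 0.003789 mol; V(LiOH) at equivalence = 0.003789/0.1872 = 0.02024 L.
At equivalence all the acid is converted to HCOO-; total volume = 0.01633 + 0.02024 = 0.03657 L, so [HCOO-] = 0.003789/0.03657 = 0.1036 M.
Kb = Kw/Ka = 1.0e-14 / 1.8 x 10^-4 = 5.56e-11.
[OH^-] = sqrt(Kb x [HCOO-]) = sqrt(5.56e-11 x 0.1036) = 2.40e-6 M.
pOH = 5.62, so pH = 14.00 - 5.62 = 8.38.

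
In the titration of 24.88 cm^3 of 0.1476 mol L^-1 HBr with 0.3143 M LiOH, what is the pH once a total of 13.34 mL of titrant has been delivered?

n(acid) = 0.1476 x 0.02488 = 0.003672 mol; n(LiOH) added = 0.3143 x 0.01334 = 0.004193 mol.
Base is in excess by 0.004193 - 0.003672 = 0.0005205 mol in a total volume of 0.03822 L.
[OH^-] = 0.0005205/0.03822 = 0.01362 M, so pOH = 1.87 and pH = 14.00 - 1.87 = 12.13.

12.13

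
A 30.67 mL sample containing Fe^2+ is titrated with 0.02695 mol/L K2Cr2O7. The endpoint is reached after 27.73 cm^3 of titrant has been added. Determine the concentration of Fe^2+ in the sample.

0.146 M

n(K2Cr2O7) = 0.02695 x 0.02773 = 0.0007473 mol.
From the balanced equation, 1 mol K2Cr2O7 reacts with 6 mol Fe^2+, so n(Fe^2+) = 0.0007473 x 6/1 = 0.004484 mol.
[Fe^2+] = 0.004484 / 0.03067 L = 0.146 M.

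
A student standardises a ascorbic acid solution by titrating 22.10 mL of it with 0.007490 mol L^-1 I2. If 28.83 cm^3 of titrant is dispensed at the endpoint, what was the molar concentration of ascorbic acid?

n(I2) = 0.007490 x 0.02883 = 0.0002159 mol.
From the balanced equation, 1 mol I2 reacts with 1 mol ascorbic acid, so n(ascorbic acid) = 0.0002159 x 1/1 = 0.0002159 mol.
[ascorbic acid] = 0.0002159 / 0.02210 L = 0.00977 M.

0.00977 M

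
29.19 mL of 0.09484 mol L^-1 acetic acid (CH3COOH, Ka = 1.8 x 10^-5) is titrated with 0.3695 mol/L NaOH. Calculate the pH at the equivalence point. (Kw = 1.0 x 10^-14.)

n(CH3COOH) = 0.09484 x 0.02919 = 0.002768 mol; V(NaOH) at equivalence = 0.002768/0.3695 = 0.007492 L.
At equivalence all the acid is converted to CH3COO-; total volume = 0.02919 + 0.007492 = 0.03668 L, so [CH3COO-] = 0.002768/0.03668 = 0.07547 M.
Kb = Kw/Ka = 1.0e-14 / 1.8 x 10^-5 = 5.56e-10.
[OH^-] = sqrt(Kb x [CH3COO-]) = sqrt(5.56e-10 x 0.07547) = 6.48e-6 M.
pOH = 5.19, so pH = 14.00 - 5.19 = 8.81.

8.81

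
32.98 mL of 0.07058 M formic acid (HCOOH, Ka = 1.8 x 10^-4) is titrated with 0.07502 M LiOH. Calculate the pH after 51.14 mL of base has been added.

n(acid) = 0.07058 x 0.03298 = 0.002328 mol; n(LiOH) added = 0.07502 x 0.05114 = 0.003837 mol.
Base is in excess by 0.003837 - 0.002328 = 0.001509 mol in a total volume of 0.08412 L.
[OH^-] = 0.001509/0.08412 = 0.01794 M, so pOH = 1.75 and pH = 14.00 - 1.75 = 12.25.

12.25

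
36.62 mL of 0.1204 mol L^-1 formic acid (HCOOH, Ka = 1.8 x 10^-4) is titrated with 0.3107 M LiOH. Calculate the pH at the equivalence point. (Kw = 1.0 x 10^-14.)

8.34

n(HCOOH) = 0.1204 x 0.03662 = 0.004409 mol; V(LiOH) at equivalence = 0.004409/0.3107 = 0.01419 L.
At equivalence all the acid is converted to HCOO-; total volume = 0.03662 + 0.01419 = 0.05081 L, so [HCOO-] = 0.004409/0.05081 = 0.08677 M.
Kb = Kw/Ka = 1.0e-14 / 1.8 x 10^-4 = 5.56e-11.
[OH^-] = sqrt(Kb x [HCOO-]) = sqrt(5.56e-11 x 0.08677) = 2.20e-6 M.
pOH = 5.66, so pH = 14.00 - 5.66 = 8.34.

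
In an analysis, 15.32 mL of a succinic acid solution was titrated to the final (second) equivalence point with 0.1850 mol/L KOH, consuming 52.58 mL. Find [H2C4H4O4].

0.317 M

n(KOH) = 0.1850 x 0.05258 = 0.009727 mol.
At the final (second) equivalence point, 2 mol OH^- react per mol H2C4H4O4, so n(H2C4H4O4) = 0.009727 / 2 = 0.004864 mol.
[H2C4H4O4] = 0.004864 / 0.01532 L = 0.317 M.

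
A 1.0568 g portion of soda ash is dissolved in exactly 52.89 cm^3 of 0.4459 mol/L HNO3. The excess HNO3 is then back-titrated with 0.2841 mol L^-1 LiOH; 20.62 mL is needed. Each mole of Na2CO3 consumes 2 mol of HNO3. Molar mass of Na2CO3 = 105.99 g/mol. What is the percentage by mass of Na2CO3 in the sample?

88.9%

Total n(HNO3) added = 0.4459 x 0.05289 = 0.02358 mol.
n(LiOH) used = 0.2841 x 0.02062 = 0.005858 mol, which equals the excess n(HNO3).
So n(HNO3) consumed by the sample = 0.02358 - 0.005858 = 0.01773 mol.
n(Na2CO3) = 0.01773 / 2 = 0.008863 mol.
mass Na2CO3 = 0.008863 x 105.99 = 0.9394 g, so %Na2CO3 = 0.9394/1.0568 x 100 = 88.9%.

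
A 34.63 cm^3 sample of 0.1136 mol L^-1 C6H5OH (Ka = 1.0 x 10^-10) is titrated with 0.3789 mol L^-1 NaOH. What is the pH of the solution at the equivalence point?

n(C6H5OH) = 0.1136 x 0.03463 = 0.003934 mol; V(NaOH) at equivalence = 0.003934/0.3789 = 0.01038 L.
At equivalence all the acid is converted to C6H5O-; total volume = 0.03463 + 0.01038 = 0.04501 L, so [C6H5O-] = 0.003934/0.04501 = 0.08740 M.
Kb = Kw/Ka = 1.0e-14 / 1.0 x 10^-10 = 0.000100.
[OH^-] = sqrt(Kb x [C6H5O-]) = sqrt(0.000100 x 0.08740) = 0.00296 M.
pOH = 2.53, so pH = 14.00 - 2.53 = 11.47.

11.47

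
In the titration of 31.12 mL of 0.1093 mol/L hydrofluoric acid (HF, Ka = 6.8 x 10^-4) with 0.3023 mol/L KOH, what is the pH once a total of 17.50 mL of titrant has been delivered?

n(acid) = 0.1093 x 0.03112 = 0.003401 mol; n(KOH) added = 0.3023 x 0.01750 = 0.005290 mol.
Base is in excess by 0.005290 - 0.003401 = 0.001889 mol in a total volume of 0.04862 L.
[OH^-] = 0.001889/0.04862 = 0.03885 M, so pOH = 1.41 and pH = 14.00 - 1.41 = 12.59.

12.59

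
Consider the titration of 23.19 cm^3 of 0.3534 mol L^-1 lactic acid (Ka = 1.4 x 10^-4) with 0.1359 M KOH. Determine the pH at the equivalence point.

n(HC3H5O3) = 0.3534 x 0.02319 = 0.008195 mol; V(KOH) at equivalence = 0.008195/0.1359 = 0.06030 L.
At equivalence all the acid is converted to C3H5O3-; total volume = 0.02319 + 0.06030 = 0.08349 L, so [C3H5O3-] = 0.008195/0.08349 = 0.09815 M.
Kb = Kw/Ka = 1.0e-14 / 1.4 x 10^-4 = 7.14e-11.
[OH^-] = sqrt(Kb x [C3H5O3-]) = sqrt(7.14e-11 x 0.09815) = 2.65e-6 M.
pOH = 5.58, so pH = 14.00 - 5.58 = 8.42.

8.42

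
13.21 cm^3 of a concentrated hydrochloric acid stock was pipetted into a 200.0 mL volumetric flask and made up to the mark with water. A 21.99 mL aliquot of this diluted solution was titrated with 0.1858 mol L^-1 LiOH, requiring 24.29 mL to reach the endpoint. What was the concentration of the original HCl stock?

3.11 M

n(LiOH) = 0.1858 x 0.02429 = 0.004513 mol.
n(HCl) in the aliquot = 0.004513 mol.
[diluted HCl] = 0.004513 / 0.02199 = 0.2052 M.
Dilution factor = 200.0/13.21 = 15.14, so [stock] = 0.2052 x 15.14 = 3.11 M.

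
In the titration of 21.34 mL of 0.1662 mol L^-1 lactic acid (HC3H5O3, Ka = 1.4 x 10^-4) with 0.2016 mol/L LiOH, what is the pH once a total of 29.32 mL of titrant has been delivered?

n(acid) = 0.1662 x 0.02134 = 0.003547 mol; n(LiOH) added = 0.2016 x 0.02932 = 0.005911 mol.
Base is in excess by 0.005911 - 0.003547 = 0.002364 mol in a total volume of 0.05066 L.
[OH^-] = 0.002364/0.05066 = 0.04667 M, so pOH = 1.33 and pH = 14.00 - 1.33 = 12.67.

12.67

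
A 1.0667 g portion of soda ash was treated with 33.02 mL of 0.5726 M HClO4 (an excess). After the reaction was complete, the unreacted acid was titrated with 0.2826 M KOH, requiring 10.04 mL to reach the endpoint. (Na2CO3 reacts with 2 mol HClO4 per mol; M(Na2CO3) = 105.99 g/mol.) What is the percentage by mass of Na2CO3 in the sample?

Total n(HClO4) added = 0.5726 x 0.03302 = 0.01891 mol.
n(KOH) used = 0.2826 x 0.01004 = 0.002837 mol, which equals the excess n(HClO4).
So n(HClO4) consumed by the sample = 0.01891 - 0.002837 = 0.01607 mol.
n(Na2CO3) = 0.01607 / 2 = 0.008035 mol.
mass Na2CO3 = 0.008035 x 105.99 = 0.8516 g, so %Na2CO3 = 0.8516/1.0667 x 100 = 79.8%.

79.8%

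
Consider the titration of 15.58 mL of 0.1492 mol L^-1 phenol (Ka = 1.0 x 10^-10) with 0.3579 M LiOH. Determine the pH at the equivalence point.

11.51

n(C6H5OH) = 0.1492 x 0.01558 = 0.002325 mol; V(LiOH) at equivalence = 0.002325/0.3579 = 0.006495 L.
At equivalence all the acid is converted to C6H5O-; total volume = 0.01558 + 0.006495 = 0.02207 L, so [C6H5O-] = 0.002325/0.02207 = 0.1053 M.
Kb = Kw/Ka = 1.0e-14 / 1.0 x 10^-10 = 0.000100.
[OH^-] = sqrt(Kb x [C6H5O-]) = sqrt(0.000100 x 0.1053) = 0.00325 M.
pOH = 2.49, so pH = 14.00 - 2.49 = 11.51.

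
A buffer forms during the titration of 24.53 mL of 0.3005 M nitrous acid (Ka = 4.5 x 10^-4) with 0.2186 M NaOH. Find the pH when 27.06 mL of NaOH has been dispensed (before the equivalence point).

3.96

Initial n(HNO2) = 0.3005 x 0.02453 = 0.007371 mol.
n(NaOH) added = 0.2186 x 0.02706 = 0.005915 mol, converting that many moles of HNO2 to NO2-.
Remaining n(HNO2) = 0.001456 mol; n(NO2-) = 0.005915 mol.
By Henderson-Hasselbalch, pH = pKa + log([A^-]/[HA]) = 3.35 + log(0.005915/0.001456) = 3.35 + (+0.61) = 3.96.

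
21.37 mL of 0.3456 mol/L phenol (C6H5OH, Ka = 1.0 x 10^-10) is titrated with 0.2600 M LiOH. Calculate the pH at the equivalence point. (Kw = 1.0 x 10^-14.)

n(C6H5OH) = 0.3456 x 0.02137 = 0.007385 mol; V(LiOH) at equivalence = 0.007385/0.2600 = 0.02841 L.
At equivalence all the acid is converted to C6H5O-; total volume = 0.02137 + 0.02841 = 0.04978 L, so [C6H5O-] = 0.007385/0.04978 = 0.1484 M.
Kb = Kw/Ka = 1.0e-14 / 1.0 x 10^-10 = 0.000100.
[OH^-] = sqrt(Kb x [C6H5O-]) = sqrt(0.000100 x 0.1484) = 0.00385 M.
pOH = 2.41, so pH = 14.00 - 2.41 = 11.59.

11.59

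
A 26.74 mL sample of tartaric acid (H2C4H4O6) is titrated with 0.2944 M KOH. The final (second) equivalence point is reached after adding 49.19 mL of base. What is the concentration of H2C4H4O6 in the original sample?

0.271 M

n(KOH) = 0.2944 x 0.04919 = 0.01448 mol.
At the final (second) equivalence point, 2 mol OH^- react per mol H2C4H4O6, so n(H2C4H4O6) = 0.01448 / 2 = 0.007241 mol.
[H2C4H4O6] = 0.007241 / 0.02674 L = 0.271 M.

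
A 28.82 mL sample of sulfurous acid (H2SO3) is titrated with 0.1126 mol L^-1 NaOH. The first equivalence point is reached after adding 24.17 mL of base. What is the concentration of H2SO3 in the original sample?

0.0944 M

n(NaOH) = 0.1126 x 0.02417 = 0.002722 mol.
At the first equivalence point, 1 mol OH^- react per mol H2SO3, so n(H2SO3) = 0.002722 / 1 = 0.002722 mol.
[H2SO3] = 0.002722 / 0.02882 L = 0.0944 M.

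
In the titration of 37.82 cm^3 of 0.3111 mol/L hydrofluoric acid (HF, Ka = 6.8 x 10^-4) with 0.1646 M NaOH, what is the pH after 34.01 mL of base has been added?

Initial n(HF) = 0.3111 x 0.03782 = 0.01177 mol.
n(NaOH) added = 0.1646 x 0.03401 = 0.005598 mol, converting that many moles of HF to F-.
Remaining n(HF) = 0.006168 mol; n(F-) = 0.005598 mol.
By Henderson-Hasselbalch, pH = pKa + log([A^-]/[HA]) = 3.17 + log(0.005598/0.006168) = 3.17 + (-0.04) = 3.13.

3.13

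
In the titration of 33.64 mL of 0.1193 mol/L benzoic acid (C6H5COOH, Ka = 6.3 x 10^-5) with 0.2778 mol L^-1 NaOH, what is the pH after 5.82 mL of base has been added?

Initial n(C6H5COOH) = 0.1193 x 0.03364 = 0.004013 mol.
n(NaOH) added = 0.2778 x 0.005820 = 0.001617 mol, converting that many moles of C6H5COOH to C6H5COO-.
Remaining n(C6H5COOH) = 0.002396 mol; n(C6H5COO-) = 0.001617 mol.
By Henderson-Hasselbalch, pH = pKa + log([A^-]/[HA]) = 4.20 + log(0.001617/0.002396) = 4.20 + (-0.17) = 4.03.

4.03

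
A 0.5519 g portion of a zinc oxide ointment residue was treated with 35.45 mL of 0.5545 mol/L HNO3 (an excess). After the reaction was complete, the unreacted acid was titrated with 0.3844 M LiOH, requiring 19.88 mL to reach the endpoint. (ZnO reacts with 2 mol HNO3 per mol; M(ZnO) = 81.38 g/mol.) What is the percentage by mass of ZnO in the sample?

88.6%

Total n(HNO3) added = 0.5545 x 0.03545 = 0.01966 mol.
n(LiOH) used = 0.3844 x 0.01988 = 0.007642 mol, which equals the excess n(HNO3).
So n(HNO3) consumed by the sample = 0.01966 - 0.007642 = 0.01202 mol.
n(ZnO) = 0.01202 / 2 = 0.006008 mol.
mass ZnO = 0.006008 x 81.38 = 0.4889 g, so %ZnO = 0.4889/0.5519 x 100 = 88.6%.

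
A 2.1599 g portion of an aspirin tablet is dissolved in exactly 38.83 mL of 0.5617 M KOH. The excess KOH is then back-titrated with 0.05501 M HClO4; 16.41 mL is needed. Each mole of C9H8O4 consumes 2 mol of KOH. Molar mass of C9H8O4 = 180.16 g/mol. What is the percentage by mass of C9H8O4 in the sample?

Total n(KOH) added = 0.5617 x 0.03883 = 0.02181 mol.
n(HClO4) used = 0.05501 x 0.01641 = 0.0009027 mol, which equals the excess n(KOH).
So n(KOH) consumed by the sample = 0.02181 - 0.0009027 = 0.02091 mol.
n(C9H8O4) = 0.02091 / 2 = 0.01045 mol.
mass C9H8O4 = 0.01045 x 180.16 = 1.883 g, so %C9H8O4 = 1.883/2.1599 x 100 = 87.2%.

87.2%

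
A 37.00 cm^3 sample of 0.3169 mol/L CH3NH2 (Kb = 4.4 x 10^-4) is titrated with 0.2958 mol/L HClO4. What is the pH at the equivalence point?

n(CH3NH2) = 0.3169 x 0.03700 = 0.01173 mol; V(HClO4) at equivalence = 0.01173/0.2958 = 0.03964 L.
At equivalence the base is fully converted to CH3NH3+; total volume = 0.07664 L, so [CH3NH3+] = 0.01173/0.07664 = 0.1530 M.
Ka(CH3NH3+) = Kw/Kb = 1.0e-14 / 4.4 x 10^-4 = 2.27e-11.
[H^+] = sqrt(Ka x [CH3NH3+]) = sqrt(2.27e-11 x 0.1530) = 1.86e-6 M.
pH = -log(1.86e-6) = 5.73.

5.73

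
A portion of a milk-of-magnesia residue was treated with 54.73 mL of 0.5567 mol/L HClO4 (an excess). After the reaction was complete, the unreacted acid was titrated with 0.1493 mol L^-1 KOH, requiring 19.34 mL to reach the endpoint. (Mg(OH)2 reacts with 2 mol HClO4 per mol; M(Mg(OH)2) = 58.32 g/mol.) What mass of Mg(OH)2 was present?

Total n(HClO4) added = 0.5567 x 0.05473 = 0.03047 mol.
n(KOH) used = 0.1493 x 0.01934 = 0.002887 mol, which equals the excess n(HClO4).
So n(HClO4) consumed by the sample = 0.03047 - 0.002887 = 0.02758 mol.
n(Mg(OH)2) = 0.02758 / 2 = 0.01379 mol.
mass = 0.01379 mol x 58.32 g/mol = 0.804 g.

0.804 g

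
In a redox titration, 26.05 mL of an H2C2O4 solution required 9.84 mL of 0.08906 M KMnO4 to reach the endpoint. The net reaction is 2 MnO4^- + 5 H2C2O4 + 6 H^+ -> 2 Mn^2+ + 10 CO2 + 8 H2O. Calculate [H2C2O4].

0.0841 M

n(KMnO4) = 0.08906 x 0.009840 = 0.0008764 mol.
From the balanced equation, 2 mol KMnO4 reacts with 5 mol H2C2O4, so n(H2C2O4) = 0.0008764 x 5/2 = 0.002191 mol.
[H2C2O4] = 0.002191 / 0.02605 L = 0.0841 M.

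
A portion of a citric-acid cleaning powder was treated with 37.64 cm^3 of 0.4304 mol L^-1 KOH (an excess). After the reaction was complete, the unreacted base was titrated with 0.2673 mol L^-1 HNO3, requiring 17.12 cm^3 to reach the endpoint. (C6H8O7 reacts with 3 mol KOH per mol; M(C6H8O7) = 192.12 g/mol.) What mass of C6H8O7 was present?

0.744 g

Total n(KOH) added = 0.4304 x 0.03764 = 0.01620 mol.
n(HNO3) used = 0.2673 x 0.01712 = 0.004576 mol, which equals the excess n(KOH).
So n(KOH) consumed by the sample = 0.01620 - 0.004576 = 0.01162 mol.
n(C6H8O7) = 0.01162 / 3 = 0.003875 mol.
mass = 0.003875 mol x 192.12 g/mol = 0.744 g.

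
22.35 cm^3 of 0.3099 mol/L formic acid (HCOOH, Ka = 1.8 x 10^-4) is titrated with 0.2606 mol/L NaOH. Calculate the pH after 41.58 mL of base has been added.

12.79

n(acid) = 0.3099 x 0.02235 = 0.006926 mol; n(NaOH) added = 0.2606 x 0.04158 = 0.01084 mol.
Base is in excess by 0.01084 - 0.006926 = 0.003909 mol in a total volume of 0.06393 L.
[OH^-] = 0.003909/0.06393 = 0.06115 M, so pOH = 1.21 and pH = 14.00 - 1.21 = 12.79.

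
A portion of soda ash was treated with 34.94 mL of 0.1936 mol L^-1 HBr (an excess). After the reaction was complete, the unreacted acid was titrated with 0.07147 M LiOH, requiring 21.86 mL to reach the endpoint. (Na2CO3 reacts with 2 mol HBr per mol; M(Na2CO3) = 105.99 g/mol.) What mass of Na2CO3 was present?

Total n(HBr) added = 0.1936 x 0.03494 = 0.006764 mol.
n(LiOH) used = 0.07147 x 0.02186 = 0.001562 mol, which equals the excess n(HBr).
So n(HBr) consumed by the sample = 0.006764 - 0.001562 = 0.005202 mol.
n(Na2CO3) = 0.005202 / 2 = 0.002601 mol.
mass = 0.002601 mol x 105.99 g/mol = 0.276 g.

0.276 g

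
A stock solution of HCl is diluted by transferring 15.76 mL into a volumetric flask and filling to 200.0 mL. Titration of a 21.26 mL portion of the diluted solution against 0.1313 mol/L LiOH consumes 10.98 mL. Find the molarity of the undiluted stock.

0.861 M

n(LiOH) = 0.1313 x 0.01098 = 0.001442 mol.
n(HCl) in the aliquot = 0.001442 mol.
[diluted HCl] = 0.001442 / 0.02126 = 0.06781 M.
Dilution factor = 200.0/15.76 = 12.69, so [stock] = 0.06781 x 12.69 = 0.861 M.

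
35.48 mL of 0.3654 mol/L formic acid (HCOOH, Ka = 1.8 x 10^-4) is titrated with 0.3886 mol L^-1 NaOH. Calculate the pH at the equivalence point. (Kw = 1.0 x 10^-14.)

n(HCOOH) = 0.3654 x 0.03548 = 0.01296 mol; V(NaOH) at equivalence = 0.01296/0.3886 = 0.03336 L.
At equivalence all the acid is converted to HCOO-; total volume = 0.03548 + 0.03336 = 0.06884 L, so [HCOO-] = 0.01296/0.06884 = 0.1883 M.
Kb = Kw/Ka = 1.0e-14 / 1.8 x 10^-4 = 5.56e-11.
[OH^-] = sqrt(Kb x [HCOO-]) = sqrt(5.56e-11 x 0.1883) = 3.23e-6 M.
pOH = 5.49, so pH = 14.00 - 5.49 = 8.51.

8.51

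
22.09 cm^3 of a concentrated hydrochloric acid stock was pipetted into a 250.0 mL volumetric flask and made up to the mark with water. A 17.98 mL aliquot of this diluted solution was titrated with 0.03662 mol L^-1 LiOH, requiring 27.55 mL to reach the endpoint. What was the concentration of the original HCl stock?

0.635 M

n(LiOH) = 0.03662 x 0.02755 = 0.001009 mol.
n(HCl) in the aliquot = 0.001009 mol.
[diluted HCl] = 0.001009 / 0.01798 = 0.05611 M.
Dilution factor = 250.0/22.09 = 11.32, so [stock] = 0.05611 x 11.32 = 0.635 M.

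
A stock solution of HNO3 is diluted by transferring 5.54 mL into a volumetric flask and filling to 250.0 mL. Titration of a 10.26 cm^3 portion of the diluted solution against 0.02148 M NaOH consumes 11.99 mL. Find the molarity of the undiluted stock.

1.13 M

n(NaOH) = 0.02148 x 0.01199 = 0.0002575 mol.
n(HNO3) in the aliquot = 0.0002575 mol.
[diluted HNO3] = 0.0002575 / 0.01026 = 0.02510 M.
Dilution factor = 250.0/5.540 = 45.13, so [stock] = 0.02510 x 45.13 = 1.13 M.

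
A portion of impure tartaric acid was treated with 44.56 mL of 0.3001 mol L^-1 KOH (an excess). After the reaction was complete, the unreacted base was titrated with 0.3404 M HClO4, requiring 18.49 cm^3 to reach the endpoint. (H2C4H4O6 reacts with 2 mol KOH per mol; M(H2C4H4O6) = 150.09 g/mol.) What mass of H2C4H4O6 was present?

Total n(KOH) added = 0.3001 x 0.04456 = 0.01337 mol.
n(HClO4) used = 0.3404 x 0.01849 = 0.006294 mol, which equals the excess n(KOH).
So n(KOH) consumed by the sample = 0.01337 - 0.006294 = 0.007078 mol.
n(H2C4H4O6) = 0.007078 / 2 = 0.003539 mol.
mass = 0.003539 mol x 150.09 g/mol = 0.531 g.

0.531 g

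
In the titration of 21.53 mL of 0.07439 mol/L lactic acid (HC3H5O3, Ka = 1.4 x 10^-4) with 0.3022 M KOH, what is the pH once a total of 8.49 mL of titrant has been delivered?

12.51

n(acid) = 0.07439 x 0.02153 = 0.001602 mol; n(KOH) added = 0.3022 x 0.008490 = 0.002566 mol.
Base is in excess by 0.002566 - 0.001602 = 0.0009641 mol in a total volume of 0.03002 L.
[OH^-] = 0.0009641/0.03002 = 0.03211 M, so pOH = 1.49 and pH = 14.00 - 1.49 = 12.51.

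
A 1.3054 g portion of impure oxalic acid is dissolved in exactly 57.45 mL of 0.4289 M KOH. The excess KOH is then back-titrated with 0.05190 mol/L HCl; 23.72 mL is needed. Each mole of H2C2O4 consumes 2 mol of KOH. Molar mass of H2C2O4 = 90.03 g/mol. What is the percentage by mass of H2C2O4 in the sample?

Total n(KOH) added = 0.4289 x 0.05745 = 0.02464 mol.
n(HCl) used = 0.05190 x 0.02372 = 0.001231 mol, which equals the excess n(KOH).
So n(KOH) consumed by the sample = 0.02464 - 0.001231 = 0.02341 mol.
n(H2C2O4) = 0.02341 / 2 = 0.01170 mol.
mass H2C2O4 = 0.01170 x 90.03 = 1.054 g, so %H2C2O4 = 1.054/1.3054 x 100 = 80.7%.

80.7%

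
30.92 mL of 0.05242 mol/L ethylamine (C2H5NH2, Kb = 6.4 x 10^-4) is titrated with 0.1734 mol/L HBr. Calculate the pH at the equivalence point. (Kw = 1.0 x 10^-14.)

6.10

n(C2H5NH2) = 0.05242 x 0.03092 = 0.001621 mol; V(HBr) at equivalence = 0.001621/0.1734 = 0.009347 L.
At equivalence the base is fully converted to C2H5NH3+; total volume = 0.04027 L, so [C2H5NH3+] = 0.001621/0.04027 = 0.04025 M.
Ka(C2H5NH3+) = Kw/Kb = 1.0e-14 / 6.4 x 10^-4 = 1.56e-11.
[H^+] = sqrt(Ka x [C2H5NH3+]) = sqrt(1.56e-11 x 0.04025) = 7.93e-7 M.
pH = -log(7.93e-7) = 6.10.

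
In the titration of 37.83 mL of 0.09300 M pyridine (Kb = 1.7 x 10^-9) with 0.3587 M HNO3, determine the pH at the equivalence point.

3.18

n(C5H5N) = 0.09300 x 0.03783 = 0.003518 mol; V(HNO3) at equivalence = 0.003518/0.3587 = 0.009808 L.
At equivalence the base is fully converted to C5H5NH+; total volume = 0.04764 L, so [C5H5NH+] = 0.003518/0.04764 = 0.07385 M.
Ka(C5H5NH+) = Kw/Kb = 1.0e-14 / 1.7 x 10^-9 = 5.88e-6.
[H^+] = sqrt(Ka x [C5H5NH+]) = sqrt(5.88e-6 x 0.07385) = 0.000659 M.
pH = -log(0.000659) = 3.18.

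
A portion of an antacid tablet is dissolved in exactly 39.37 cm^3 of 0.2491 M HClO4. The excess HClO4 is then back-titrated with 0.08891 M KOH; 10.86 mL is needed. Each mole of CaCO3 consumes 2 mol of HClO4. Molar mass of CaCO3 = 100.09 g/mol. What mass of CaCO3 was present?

0.442 g

Total n(HClO4) added = 0.2491 x 0.03937 = 0.009807 mol.
n(KOH) used = 0.08891 x 0.01086 = 0.0009656 mol, which equals the excess n(HClO4).
So n(HClO4) consumed by the sample = 0.009807 - 0.0009656 = 0.008842 mol.
n(CaCO3) = 0.008842 / 2 = 0.004421 mol.
mass = 0.004421 mol x 100.09 g/mol = 0.442 g.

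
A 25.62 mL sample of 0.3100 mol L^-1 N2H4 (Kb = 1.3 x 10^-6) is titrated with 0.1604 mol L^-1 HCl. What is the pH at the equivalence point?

n(N2H4) = 0.3100 x 0.02562 = 0.007942 mol; V(HCl) at equivalence = 0.007942/0.1604 = 0.04951 L.
At equivalence the base is fully converted to N2H5+; total volume = 0.07513 L, so [N2H5+] = 0.007942/0.07513 = 0.1057 M.
Ka(N2H5+) = Kw/Kb = 1.0e-14 / 1.3 x 10^-6 = 7.69e-9.
[H^+] = sqrt(Ka x [N2H5+]) = sqrt(7.69e-9 x 0.1057) = 2.85e-5 M.
pH = -log(2.85e-5) = 4.54.

4.54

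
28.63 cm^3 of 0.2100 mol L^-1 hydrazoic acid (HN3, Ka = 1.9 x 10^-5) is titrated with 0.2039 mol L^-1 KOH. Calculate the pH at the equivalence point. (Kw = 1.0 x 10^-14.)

8.87

n(HN3) = 0.2100 x 0.02863 = 0.006012 mol; V(KOH) at equivalence = 0.006012/0.2039 = 0.02949 L.
At equivalence all the acid is converted to N3-; total volume = 0.02863 + 0.02949 = 0.05812 L, so [N3-] = 0.006012/0.05812 = 0.1035 M.
Kb = Kw/Ka = 1.0e-14 / 1.9 x 10^-5 = 5.26e-10.
[OH^-] = sqrt(Kb x [N3-]) = sqrt(5.26e-10 x 0.1035) = 7.38e-6 M.
pOH = 5.13, so pH = 14.00 - 5.13 = 8.87.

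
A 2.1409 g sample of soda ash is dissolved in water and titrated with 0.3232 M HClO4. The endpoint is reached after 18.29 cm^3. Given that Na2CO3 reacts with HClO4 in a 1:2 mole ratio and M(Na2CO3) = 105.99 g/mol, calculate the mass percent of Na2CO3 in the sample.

n(HClO4) = 0.3232 x 0.01829 = 0.005911 mol.
n(Na2CO3) = 0.005911 / 2 = 0.002956 mol.
mass of Na2CO3 = 0.002956 x 105.99 = 0.3133 g.
% purity = 0.3133 / 2.1409 x 100 = 14.6%.

14.6%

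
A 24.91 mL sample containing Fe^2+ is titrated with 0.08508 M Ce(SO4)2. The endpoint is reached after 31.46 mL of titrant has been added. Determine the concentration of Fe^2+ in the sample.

n(Ce(SO4)2) = 0.08508 x 0.03146 = 0.002677 mol.
From the balanced equation, 1 mol Ce(SO4)2 reacts with 1 mol Fe^2+, so n(Fe^2+) = 0.002677 x 1/1 = 0.002677 mol.
[Fe^2+] = 0.002677 / 0.02491 L = 0.107 M.

0.107 M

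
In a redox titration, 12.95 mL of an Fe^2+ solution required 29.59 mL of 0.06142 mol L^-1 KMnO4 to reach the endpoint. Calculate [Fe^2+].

0.702 M

n(KMnO4) = 0.06142 x 0.02959 = 0.001817 mol.
From the balanced equation, 1 mol KMnO4 reacts with 5 mol Fe^2+, so n(Fe^2+) = 0.001817 x 5/1 = 0.009087 mol.
[Fe^2+] = 0.009087 / 0.01295 L = 0.702 M.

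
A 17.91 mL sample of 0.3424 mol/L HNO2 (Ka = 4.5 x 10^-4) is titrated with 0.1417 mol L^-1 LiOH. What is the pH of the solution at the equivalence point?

n(HNO2) = 0.3424 x 0.01791 = 0.006132 mol; V(LiOH) at equivalence = 0.006132/0.1417 = 0.04328 L.
At equivalence all the acid is converted to NO2-; total volume = 0.01791 + 0.04328 = 0.06119 L, so [NO2-] = 0.006132/0.06119 = 0.1002 M.
Kb = Kw/Ka = 1.0e-14 / 4.5 x 10^-4 = 2.22e-11.
[OH^-] = sqrt(Kb x [NO2-]) = sqrt(2.22e-11 x 0.1002) = 1.49e-6 M.
pOH = 5.83, so pH = 14.00 - 5.83 = 8.17.

8.17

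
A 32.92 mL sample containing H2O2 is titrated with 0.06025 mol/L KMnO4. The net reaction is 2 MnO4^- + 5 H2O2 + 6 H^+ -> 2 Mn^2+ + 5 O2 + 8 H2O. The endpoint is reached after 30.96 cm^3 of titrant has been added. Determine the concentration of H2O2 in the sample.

n(KMnO4) = 0.06025 x 0.03096 = 0.001865 mol.
From the balanced equation, 2 mol KMnO4 reacts with 5 mol H2O2, so n(H2O2) = 0.001865 x 5/2 = 0.004663 mol.
[H2O2] = 0.004663 / 0.03292 L = 0.142 M.

0.142 M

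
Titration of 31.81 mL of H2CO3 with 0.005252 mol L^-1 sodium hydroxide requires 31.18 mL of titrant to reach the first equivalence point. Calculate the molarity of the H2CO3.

n(NaOH) = 0.005252 x 0.03118 = 0.0001638 mol.
At the first equivalence point, 1 mol OH^- react per mol H2CO3, so n(H2CO3) = 0.0001638 / 1 = 0.0001638 mol.
[H2CO3] = 0.0001638 / 0.03181 L = 0.00515 M.

0.00515 M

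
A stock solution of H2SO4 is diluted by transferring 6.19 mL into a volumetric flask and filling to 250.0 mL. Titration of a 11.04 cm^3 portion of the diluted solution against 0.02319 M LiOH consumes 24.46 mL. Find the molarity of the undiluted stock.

n(LiOH) = 0.02319 x 0.02446 = 0.0005672 mol.
n(H2SO4) in the aliquot = 0.0005672 x 1/2 = 0.0002836 mol.
[diluted H2SO4] = 0.0002836 / 0.01104 = 0.02569 M.
Dilution factor = 250.0/6.190 = 40.39, so [stock] = 0.02569 x 40.39 = 1.04 M.

1.04 M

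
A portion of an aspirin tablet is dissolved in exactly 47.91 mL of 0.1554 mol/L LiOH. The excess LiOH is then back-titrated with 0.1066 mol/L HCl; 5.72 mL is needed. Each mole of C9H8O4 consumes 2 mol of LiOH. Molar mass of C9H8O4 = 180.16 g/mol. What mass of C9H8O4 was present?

0.616 g

Total n(LiOH) added = 0.1554 x 0.04791 = 0.007445 mol.
n(HCl) used = 0.1066 x 0.005720 = 0.0006098 mol, which equals the excess n(LiOH).
So n(LiOH) consumed by the sample = 0.007445 - 0.0006098 = 0.006835 mol.
n(C9H8O4) = 0.006835 / 2 = 0.003418 mol.
mass = 0.003418 mol x 180.16 g/mol = 0.616 g.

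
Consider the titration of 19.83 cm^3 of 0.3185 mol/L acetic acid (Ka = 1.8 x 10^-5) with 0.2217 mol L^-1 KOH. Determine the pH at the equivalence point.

n(CH3COOH) = 0.3185 x 0.01983 = 0.006316 mol; V(KOH) at equivalence = 0.006316/0.2217 = 0.02849 L.
At equivalence all the acid is converted to CH3COO-; total volume = 0.01983 + 0.02849 = 0.04832 L, so [CH3COO-] = 0.006316/0.04832 = 0.1307 M.
Kb = Kw/Ka = 1.0e-14 / 1.8 x 10^-5 = 5.56e-10.
[OH^-] = sqrt(Kb x [CH3COO-]) = sqrt(5.56e-10 x 0.1307) = 8.52e-6 M.
pOH = 5.07, so pH = 14.00 - 5.07 = 8.93.

8.93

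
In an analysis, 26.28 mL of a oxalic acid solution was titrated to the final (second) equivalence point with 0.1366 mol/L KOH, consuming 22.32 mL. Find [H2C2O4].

n(KOH) = 0.1366 x 0.02232 = 0.003049 mol.
At the final (second) equivalence point, 2 mol OH^- react per mol H2C2O4, so n(H2C2O4) = 0.003049 / 2 = 0.001524 mol.
[H2C2O4] = 0.001524 / 0.02628 L = 0.0580 M.

0.0580 M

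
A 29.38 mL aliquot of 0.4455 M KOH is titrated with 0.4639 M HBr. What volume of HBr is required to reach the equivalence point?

n(KOH) = 0.4455 mol/L x 0.02938 L = 0.01309 mol.
At equivalence n(HBr) = n(KOH) = 0.01309 mol.
V(HBr) = 0.01309 / 0.4639 = 0.02821 L = 28.2 mL.

28.2 mL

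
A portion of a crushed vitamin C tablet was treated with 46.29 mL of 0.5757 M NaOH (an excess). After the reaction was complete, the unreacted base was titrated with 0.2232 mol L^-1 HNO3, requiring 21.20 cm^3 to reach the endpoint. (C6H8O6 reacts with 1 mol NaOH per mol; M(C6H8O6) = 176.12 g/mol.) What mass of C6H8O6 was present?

3.86 g

Total n(NaOH) added = 0.5757 x 0.04629 = 0.02665 mol.
n(HNO3) used = 0.2232 x 0.02120 = 0.004732 mol, which equals the excess n(NaOH).
So n(NaOH) consumed by the sample = 0.02665 - 0.004732 = 0.02192 mol.
n(C6H8O6) = 0.02192 / 1 = 0.02192 mol.
mass = 0.02192 mol x 176.12 g/mol = 3.86 g.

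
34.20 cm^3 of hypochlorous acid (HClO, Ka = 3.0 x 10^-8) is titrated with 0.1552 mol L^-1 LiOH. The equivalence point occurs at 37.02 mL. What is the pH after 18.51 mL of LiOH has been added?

18.51 mL is exactly half the equivalence volume (37.02/2), i.e. the half-equivalence point.
There, n(HA) = n(A^-), so pH = pKa = -log(3.0 x 10^-8) = 7.52.

7.52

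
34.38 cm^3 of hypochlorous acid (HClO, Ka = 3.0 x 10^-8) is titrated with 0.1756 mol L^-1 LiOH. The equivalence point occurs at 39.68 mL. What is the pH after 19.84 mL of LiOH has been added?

7.52

19.84 mL is exactly half the equivalence volume (39.68/2), i.e. the half-equivalence point.
There, n(HA) = n(A^-), so pH = pKa = -log(3.0 x 10^-8) = 7.52.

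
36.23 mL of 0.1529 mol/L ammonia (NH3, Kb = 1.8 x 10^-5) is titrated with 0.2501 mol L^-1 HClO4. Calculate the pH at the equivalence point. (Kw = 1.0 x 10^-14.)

n(NH3) = 0.1529 x 0.03623 = 0.005540 mol; V(HClO4) at equivalence = 0.005540/0.2501 = 0.02215 L.
At equivalence the base is fully converted to NH4+; total volume = 0.05838 L, so [NH4+] = 0.005540/0.05838 = 0.09489 M.
Ka(NH4+) = Kw/Kb = 1.0e-14 / 1.8 x 10^-5 = 5.56e-10.
[H^+] = sqrt(Ka x [NH4+]) = sqrt(5.56e-10 x 0.09489) = 7.26e-6 M.
pH = -log(7.26e-6) = 5.14.

5.14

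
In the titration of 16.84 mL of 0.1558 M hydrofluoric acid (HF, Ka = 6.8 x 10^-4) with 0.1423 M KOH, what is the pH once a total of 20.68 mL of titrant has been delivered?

11.93

n(acid) = 0.1558 x 0.01684 = 0.002624 mol; n(KOH) added = 0.1423 x 0.02068 = 0.002943 mol.
Base is in excess by 0.002943 - 0.002624 = 0.0003191 mol in a total volume of 0.03752 L.
[OH^-] = 0.0003191/0.03752 = 0.008505 M, so pOH = 2.07 and pH = 14.00 - 2.07 = 11.93.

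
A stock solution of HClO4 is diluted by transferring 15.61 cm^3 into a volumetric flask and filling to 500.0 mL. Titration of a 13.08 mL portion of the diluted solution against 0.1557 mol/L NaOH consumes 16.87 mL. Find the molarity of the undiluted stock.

6.43 M

n(NaOH) = 0.1557 x 0.01687 = 0.002627 mol.
n(HClO4) in the aliquot = 0.002627 mol.
[diluted HClO4] = 0.002627 / 0.01308 = 0.2008 M.
Dilution factor = 500.0/15.61 = 32.03, so [stock] = 0.2008 x 32.03 = 6.43 M.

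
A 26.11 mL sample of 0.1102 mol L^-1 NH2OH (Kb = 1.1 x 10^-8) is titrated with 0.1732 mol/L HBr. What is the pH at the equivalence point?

3.61

n(NH2OH) = 0.1102 x 0.02611 = 0.002877 mol; V(HBr) at equivalence = 0.002877/0.1732 = 0.01661 L.
At equivalence the base is fully converted to NH3OH+; total volume = 0.04272 L, so [NH3OH+] = 0.002877/0.04272 = 0.06735 M.
Ka(NH3OH+) = Kw/Kb = 1.0e-14 / 1.1 x 10^-8 = 9.09e-7.
[H^+] = sqrt(Ka x [NH3OH+]) = sqrt(9.09e-7 x 0.06735) = 0.000247 M.
pH = -log(0.000247) = 3.61.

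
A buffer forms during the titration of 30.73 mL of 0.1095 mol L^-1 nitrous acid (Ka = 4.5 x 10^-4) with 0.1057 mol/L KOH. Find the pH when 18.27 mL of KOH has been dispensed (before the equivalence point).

3.48

Initial n(HNO2) = 0.1095 x 0.03073 = 0.003365 mol.
n(KOH) added = 0.1057 x 0.01827 = 0.001931 mol, converting that many moles of HNO2 to NO2-.
Remaining n(HNO2) = 0.001434 mol; n(NO2-) = 0.001931 mol.
By Henderson-Hasselbalch, pH = pKa + log([A^-]/[HA]) = 3.35 + log(0.001931/0.001434) = 3.35 + (+0.13) = 3.48.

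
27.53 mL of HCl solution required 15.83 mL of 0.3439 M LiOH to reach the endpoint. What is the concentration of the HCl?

0.198 M

n(LiOH) delivered = 0.3439 x 0.01583 = 0.005444 mol.
For a 1:1 reaction, n(HCl) = 0.005444 mol.
[HCl] = 0.005444 mol / 0.02753 L = 0.198 M.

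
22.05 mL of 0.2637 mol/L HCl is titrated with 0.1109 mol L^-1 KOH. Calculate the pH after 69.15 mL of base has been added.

n(acid) = 0.2637 x 0.02205 = 0.005815 mol; n(KOH) added = 0.1109 x 0.06915 = 0.007669 mol.
Base is in excess by 0.007669 - 0.005815 = 0.001854 mol in a total volume of 0.09120 L.
[OH^-] = 0.001854/0.09120 = 0.02033 M, so pOH = 1.69 and pH = 14.00 - 1.69 = 12.31.

12.31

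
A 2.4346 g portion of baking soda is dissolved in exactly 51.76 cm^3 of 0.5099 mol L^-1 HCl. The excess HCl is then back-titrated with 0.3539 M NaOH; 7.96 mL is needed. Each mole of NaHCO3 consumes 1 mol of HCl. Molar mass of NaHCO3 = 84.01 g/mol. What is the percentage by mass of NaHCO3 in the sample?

81.4%

Total n(HCl) added = 0.5099 x 0.05176 = 0.02639 mol.
n(NaOH) used = 0.3539 x 0.007960 = 0.002817 mol, which equals the excess n(HCl).
So n(HCl) consumed by the sample = 0.02639 - 0.002817 = 0.02358 mol.
n(NaHCO3) = 0.02358 / 1 = 0.02358 mol.
mass NaHCO3 = 0.02358 x 84.01 = 1.981 g, so %NaHCO3 = 1.981/2.4346 x 100 = 81.4%.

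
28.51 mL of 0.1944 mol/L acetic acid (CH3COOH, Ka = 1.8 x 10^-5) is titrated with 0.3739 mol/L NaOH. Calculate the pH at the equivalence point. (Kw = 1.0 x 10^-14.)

8.93

n(CH3COOH) = 0.1944 x 0.02851 = 0.005542 mol; V(NaOH) at equivalence = 0.005542/0.3739 = 0.01482 L.
At equivalence all the acid is converted to CH3COO-; total volume = 0.02851 + 0.01482 = 0.04333 L, so [CH3COO-] = 0.005542/0.04333 = 0.1279 M.
Kb = Kw/Ka = 1.0e-14 / 1.8 x 10^-5 = 5.56e-10.
[OH^-] = sqrt(Kb x [CH3COO-]) = sqrt(5.56e-10 x 0.1279) = 8.43e-6 M.
pOH = 5.07, so pH = 14.00 - 5.07 = 8.93.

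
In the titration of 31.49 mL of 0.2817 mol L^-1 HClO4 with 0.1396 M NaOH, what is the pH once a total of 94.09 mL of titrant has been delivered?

12.53

n(acid) = 0.2817 x 0.03149 = 0.008871 mol; n(NaOH) added = 0.1396 x 0.09409 = 0.01313 mol.
Base is in excess by 0.01313 - 0.008871 = 0.004264 mol in a total volume of 0.1256 L.
[OH^-] = 0.004264/0.1256 = 0.03396 M, so pOH = 1.47 and pH = 14.00 - 1.47 = 12.53.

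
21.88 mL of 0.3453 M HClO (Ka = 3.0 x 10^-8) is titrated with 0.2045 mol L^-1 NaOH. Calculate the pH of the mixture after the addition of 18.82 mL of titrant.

7.54

Initial n(HClO) = 0.3453 x 0.02188 = 0.007555 mol.
n(NaOH) added = 0.2045 x 0.01882 = 0.003849 mol, converting that many moles of HClO to ClO-.
Remaining n(HClO) = 0.003706 mol; n(ClO-) = 0.003849 mol.
By Henderson-Hasselbalch, pH = pKa + log([A^-]/[HA]) = 7.52 + log(0.003849/0.003706) = 7.52 + (+0.02) = 7.54.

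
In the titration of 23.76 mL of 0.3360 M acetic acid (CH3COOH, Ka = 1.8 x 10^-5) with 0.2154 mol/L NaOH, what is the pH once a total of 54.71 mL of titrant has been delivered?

n(acid) = 0.3360 x 0.02376 = 0.007983 mol; n(NaOH) added = 0.2154 x 0.05471 = 0.01178 mol.
Base is in excess by 0.01178 - 0.007983 = 0.003801 mol in a total volume of 0.07847 L.
[OH^-] = 0.003801/0.07847 = 0.04844 M, so pOH = 1.31 and pH = 14.00 - 1.31 = 12.69.

12.69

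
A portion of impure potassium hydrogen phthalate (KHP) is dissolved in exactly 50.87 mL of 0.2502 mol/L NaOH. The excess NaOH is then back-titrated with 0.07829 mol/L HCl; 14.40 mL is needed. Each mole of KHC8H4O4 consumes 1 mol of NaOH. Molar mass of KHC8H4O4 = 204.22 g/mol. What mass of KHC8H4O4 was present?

2.37 g

Total n(NaOH) added = 0.2502 x 0.05087 = 0.01273 mol.
n(HCl) used = 0.07829 x 0.01440 = 0.001127 mol, which equals the excess n(NaOH).
So n(NaOH) consumed by the sample = 0.01273 - 0.001127 = 0.01160 mol.
n(KHC8H4O4) = 0.01160 / 1 = 0.01160 mol.
mass = 0.01160 mol x 204.22 g/mol = 2.37 g.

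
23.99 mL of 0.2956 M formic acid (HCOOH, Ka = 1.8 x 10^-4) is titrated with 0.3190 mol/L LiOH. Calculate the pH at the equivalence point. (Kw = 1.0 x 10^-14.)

n(HCOOH) = 0.2956 x 0.02399 = 0.007091 mol; V(LiOH) at equivalence = 0.007091/0.3190 = 0.02223 L.
At equivalence all the acid is converted to HCOO-; total volume = 0.02399 + 0.02223 = 0.04622 L, so [HCOO-] = 0.007091/0.04622 = 0.1534 M.
Kb = Kw/Ka = 1.0e-14 / 1.8 x 10^-4 = 5.56e-11.
[OH^-] = sqrt(Kb x [HCOO-]) = sqrt(5.56e-11 x 0.1534) = 2.92e-6 M.
pOH = 5.53, so pH = 14.00 - 5.53 = 8.47.

8.47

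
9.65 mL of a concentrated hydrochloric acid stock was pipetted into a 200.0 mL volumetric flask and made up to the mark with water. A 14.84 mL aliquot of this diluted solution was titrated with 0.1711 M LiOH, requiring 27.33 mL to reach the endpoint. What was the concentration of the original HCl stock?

n(LiOH) = 0.1711 x 0.02733 = 0.004676 mol.
n(HCl) in the aliquot = 0.004676 mol.
[diluted HCl] = 0.004676 / 0.01484 = 0.3151 M.
Dilution factor = 200.0/9.650 = 20.73, so [stock] = 0.3151 x 20.73 = 6.53 M.

6.53 M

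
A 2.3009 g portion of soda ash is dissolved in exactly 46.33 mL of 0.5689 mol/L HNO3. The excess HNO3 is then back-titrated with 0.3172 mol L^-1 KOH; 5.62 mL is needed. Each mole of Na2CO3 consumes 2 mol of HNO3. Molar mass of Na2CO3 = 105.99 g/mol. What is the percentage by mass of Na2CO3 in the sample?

Total n(HNO3) added = 0.5689 x 0.04633 = 0.02636 mol.
n(KOH) used = 0.3172 x 0.005620 = 0.001783 mol, which equals the excess n(HNO3).
So n(HNO3) consumed by the sample = 0.02636 - 0.001783 = 0.02457 mol.
n(Na2CO3) = 0.02457 / 2 = 0.01229 mol.
mass Na2CO3 = 0.01229 x 105.99 = 1.302 g, so %Na2CO3 = 1.302/2.3009 x 100 = 56.6%.

56.6%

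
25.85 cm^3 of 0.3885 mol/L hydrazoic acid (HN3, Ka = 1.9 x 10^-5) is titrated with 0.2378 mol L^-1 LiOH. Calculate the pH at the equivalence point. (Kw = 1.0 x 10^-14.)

n(HN3) = 0.3885 x 0.02585 = 0.01004 mol; V(LiOH) at equivalence = 0.01004/0.2378 = 0.04223 L.
At equivalence all the acid is converted to N3-; total volume = 0.02585 + 0.04223 = 0.06808 L, so [N3-] = 0.01004/0.06808 = 0.1475 M.
Kb = Kw/Ka = 1.0e-14 / 1.9 x 10^-5 = 5.26e-10.
[OH^-] = sqrt(Kb x [N3-]) = sqrt(5.26e-10 x 0.1475) = 8.81e-6 M.
pOH = 5.05, so pH = 14.00 - 5.05 = 8.95.

8.95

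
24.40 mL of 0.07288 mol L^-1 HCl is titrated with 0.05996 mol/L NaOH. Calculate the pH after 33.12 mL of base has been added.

11.56

n(acid) = 0.07288 x 0.02440 = 0.001778 mol; n(NaOH) added = 0.05996 x 0.03312 = 0.001986 mol.
Base is in excess by 0.001986 - 0.001778 = 0.0002076 mol in a total volume of 0.05752 L.
[OH^-] = 0.0002076/0.05752 = 0.003609 M, so pOH = 2.44 and pH = 14.00 - 2.44 = 11.56.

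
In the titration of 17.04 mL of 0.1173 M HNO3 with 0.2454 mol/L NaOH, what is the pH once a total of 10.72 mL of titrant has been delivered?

n(acid) = 0.1173 x 0.01704 = 0.001999 mol; n(NaOH) added = 0.2454 x 0.01072 = 0.002631 mol.
Base is in excess by 0.002631 - 0.001999 = 0.0006319 mol in a total volume of 0.02776 L.
[OH^-] = 0.0006319/0.02776 = 0.02276 M, so pOH = 1.64 and pH = 14.00 - 1.64 = 12.36.

12.36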